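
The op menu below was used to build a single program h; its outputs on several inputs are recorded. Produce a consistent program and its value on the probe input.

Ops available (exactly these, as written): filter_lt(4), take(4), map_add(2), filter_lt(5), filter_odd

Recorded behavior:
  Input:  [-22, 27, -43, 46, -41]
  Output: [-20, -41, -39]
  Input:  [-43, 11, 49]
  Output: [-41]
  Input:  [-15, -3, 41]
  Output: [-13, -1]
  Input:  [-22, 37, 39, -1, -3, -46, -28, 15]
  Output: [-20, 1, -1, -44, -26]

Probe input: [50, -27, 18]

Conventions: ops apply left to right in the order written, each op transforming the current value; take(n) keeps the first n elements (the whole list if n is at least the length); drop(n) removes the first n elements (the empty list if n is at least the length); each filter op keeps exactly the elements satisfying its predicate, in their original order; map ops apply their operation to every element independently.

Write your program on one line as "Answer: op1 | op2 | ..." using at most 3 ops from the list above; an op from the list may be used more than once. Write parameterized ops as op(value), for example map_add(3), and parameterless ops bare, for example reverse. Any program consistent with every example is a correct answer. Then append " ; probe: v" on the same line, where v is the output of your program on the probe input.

filter_lt(5) | map_add(2) ; probe: [-25]

Check, running the answer program on each example:
  [-22, 27, -43, 46, -41] -> [-22, -43, -41] -> [-20, -41, -39]
  [-43, 11, 49] -> [-43] -> [-41]
  [-15, -3, 41] -> [-15, -3] -> [-13, -1]
  [-22, 37, 39, -1, -3, -46, -28, 15] -> [-22, -1, -3, -46, -28] -> [-20, 1, -1, -44, -26]
  probe: [50, -27, 18] -> [-27] -> [-25]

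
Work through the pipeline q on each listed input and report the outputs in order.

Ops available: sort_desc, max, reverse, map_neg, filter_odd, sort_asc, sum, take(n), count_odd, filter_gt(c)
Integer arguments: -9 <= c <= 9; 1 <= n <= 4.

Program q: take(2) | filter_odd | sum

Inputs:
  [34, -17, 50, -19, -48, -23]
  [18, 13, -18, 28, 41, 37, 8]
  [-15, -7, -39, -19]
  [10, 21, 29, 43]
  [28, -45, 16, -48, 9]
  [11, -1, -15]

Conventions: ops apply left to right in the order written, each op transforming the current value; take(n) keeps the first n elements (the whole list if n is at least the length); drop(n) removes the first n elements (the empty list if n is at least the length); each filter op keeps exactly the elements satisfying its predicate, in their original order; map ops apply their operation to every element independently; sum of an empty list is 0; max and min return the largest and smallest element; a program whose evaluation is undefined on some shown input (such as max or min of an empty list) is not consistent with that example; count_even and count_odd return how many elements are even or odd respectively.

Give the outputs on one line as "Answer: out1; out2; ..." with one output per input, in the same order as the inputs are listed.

Execution, op by op:
  [34, -17, 50, -19, -48, -23] -> [34, -17] -> [-17] -> -17
  [18, 13, -18, 28, 41, 37, 8] -> [18, 13] -> [13] -> 13
  [-15, -7, -39, -19] -> [-15, -7] -> [-15, -7] -> -22
  [10, 21, 29, 43] -> [10, 21] -> [21] -> 21
  [28, -45, 16, -48, 9] -> [28, -45] -> [-45] -> -45
  [11, -1, -15] -> [11, -1] -> [11, -1] -> 10

-17; 13; -22; 21; -45; 10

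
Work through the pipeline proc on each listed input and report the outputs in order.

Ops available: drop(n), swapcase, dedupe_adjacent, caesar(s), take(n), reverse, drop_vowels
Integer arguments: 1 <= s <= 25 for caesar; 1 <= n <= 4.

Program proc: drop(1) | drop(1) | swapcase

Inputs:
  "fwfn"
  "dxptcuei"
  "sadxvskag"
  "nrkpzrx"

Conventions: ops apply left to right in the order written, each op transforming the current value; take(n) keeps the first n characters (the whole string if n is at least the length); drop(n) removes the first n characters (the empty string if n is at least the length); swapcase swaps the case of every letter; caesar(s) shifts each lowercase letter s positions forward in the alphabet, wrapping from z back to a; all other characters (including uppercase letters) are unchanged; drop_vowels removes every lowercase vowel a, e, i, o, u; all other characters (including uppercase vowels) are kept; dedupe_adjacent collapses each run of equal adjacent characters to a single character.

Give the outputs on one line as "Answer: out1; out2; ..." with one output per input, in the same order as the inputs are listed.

Execution, op by op:
  "fwfn" -> "wfn" -> "fn" -> "FN"
  "dxptcuei" -> "xptcuei" -> "ptcuei" -> "PTCUEI"
  "sadxvskag" -> "adxvskag" -> "dxvskag" -> "DXVSKAG"
  "nrkpzrx" -> "rkpzrx" -> "kpzrx" -> "KPZRX"

"FN"; "PTCUEI"; "DXVSKAG"; "KPZRX"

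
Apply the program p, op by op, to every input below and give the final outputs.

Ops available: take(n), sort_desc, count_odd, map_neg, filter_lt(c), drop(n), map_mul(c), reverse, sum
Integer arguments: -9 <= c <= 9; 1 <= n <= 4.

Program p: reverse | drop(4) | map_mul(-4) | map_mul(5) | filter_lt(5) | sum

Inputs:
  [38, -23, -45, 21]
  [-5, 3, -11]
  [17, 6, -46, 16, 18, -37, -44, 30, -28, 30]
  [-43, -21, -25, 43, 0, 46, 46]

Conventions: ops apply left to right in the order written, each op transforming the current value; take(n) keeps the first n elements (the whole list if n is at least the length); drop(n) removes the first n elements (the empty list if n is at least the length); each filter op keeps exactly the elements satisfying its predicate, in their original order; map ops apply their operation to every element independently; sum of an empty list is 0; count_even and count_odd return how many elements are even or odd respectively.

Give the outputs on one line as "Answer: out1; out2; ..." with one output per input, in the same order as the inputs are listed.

0; 0; -1140; 0

Execution, op by op:
  [38, -23, -45, 21] -> [21, -45, -23, 38] -> [] -> [] -> [] -> [] -> 0
  [-5, 3, -11] -> [-11, 3, -5] -> [] -> [] -> [] -> [] -> 0
  [17, 6, -46, 16, 18, -37, -44, 30, -28, 30] -> [30, -28, 30, -44, -37, 18, 16, -46, 6, 17] -> [-37, 18, 16, -46, 6, 17] -> [148, -72, -64, 184, -24, -68] -> [740, -360, -320, 920, -120, -340] -> [-360, -320, -120, -340] -> -1140
  [-43, -21, -25, 43, 0, 46, 46] -> [46, 46, 0, 43, -25, -21, -43] -> [-25, -21, -43] -> [100, 84, 172] -> [500, 420, 860] -> [] -> 0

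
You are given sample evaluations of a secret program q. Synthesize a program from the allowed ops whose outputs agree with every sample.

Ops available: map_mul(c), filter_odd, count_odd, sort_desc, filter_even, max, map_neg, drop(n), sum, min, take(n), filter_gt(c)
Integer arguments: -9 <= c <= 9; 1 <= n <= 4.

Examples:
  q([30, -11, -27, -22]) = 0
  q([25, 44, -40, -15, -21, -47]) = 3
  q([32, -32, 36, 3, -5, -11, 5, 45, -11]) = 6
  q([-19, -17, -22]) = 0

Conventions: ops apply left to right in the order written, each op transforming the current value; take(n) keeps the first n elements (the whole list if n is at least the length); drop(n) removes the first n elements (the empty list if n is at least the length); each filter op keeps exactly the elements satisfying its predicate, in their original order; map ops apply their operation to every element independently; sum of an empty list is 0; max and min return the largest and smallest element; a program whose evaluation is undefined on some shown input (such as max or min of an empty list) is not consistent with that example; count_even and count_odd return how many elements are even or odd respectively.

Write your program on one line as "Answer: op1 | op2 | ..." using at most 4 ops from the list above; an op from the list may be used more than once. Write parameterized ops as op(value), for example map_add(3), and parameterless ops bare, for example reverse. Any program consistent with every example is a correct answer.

drop(3) | map_neg | filter_odd | count_odd

Check, running the answer program on each example:
  [30, -11, -27, -22] -> [-22] -> [22] -> [] -> 0
  [25, 44, -40, -15, -21, -47] -> [-15, -21, -47] -> [15, 21, 47] -> [15, 21, 47] -> 3
  [32, -32, 36, 3, -5, -11, 5, 45, -11] -> [3, -5, -11, 5, 45, -11] -> [-3, 5, 11, -5, -45, 11] -> [-3, 5, 11, -5, -45, 11] -> 6
  [-19, -17, -22] -> [] -> [] -> [] -> 0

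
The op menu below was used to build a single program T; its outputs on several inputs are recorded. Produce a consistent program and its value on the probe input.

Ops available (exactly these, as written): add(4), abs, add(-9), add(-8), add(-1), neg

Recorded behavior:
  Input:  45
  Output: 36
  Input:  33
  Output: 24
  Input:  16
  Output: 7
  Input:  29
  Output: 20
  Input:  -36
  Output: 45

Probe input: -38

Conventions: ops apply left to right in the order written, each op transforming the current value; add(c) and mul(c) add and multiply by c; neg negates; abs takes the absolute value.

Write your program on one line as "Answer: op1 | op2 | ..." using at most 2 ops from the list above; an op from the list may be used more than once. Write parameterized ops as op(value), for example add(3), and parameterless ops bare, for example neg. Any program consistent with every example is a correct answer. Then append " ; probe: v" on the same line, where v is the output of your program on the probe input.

add(-9) | abs ; probe: 47

Check, running the answer program on each example:
  45 -> 36 -> 36
  33 -> 24 -> 24
  16 -> 7 -> 7
  29 -> 20 -> 20
  -36 -> -45 -> 45
  probe: -38 -> -47 -> 47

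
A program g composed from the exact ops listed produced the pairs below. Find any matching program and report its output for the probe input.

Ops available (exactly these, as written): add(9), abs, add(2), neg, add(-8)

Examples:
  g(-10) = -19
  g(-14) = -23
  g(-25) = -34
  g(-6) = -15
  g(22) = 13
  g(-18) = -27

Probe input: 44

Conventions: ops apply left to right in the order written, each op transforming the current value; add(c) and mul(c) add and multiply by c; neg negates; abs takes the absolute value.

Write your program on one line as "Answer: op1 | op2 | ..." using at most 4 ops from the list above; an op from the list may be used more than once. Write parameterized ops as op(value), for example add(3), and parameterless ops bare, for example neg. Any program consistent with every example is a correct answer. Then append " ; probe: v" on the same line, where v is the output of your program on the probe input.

neg | add(9) | neg ; probe: 35

Check, running the answer program on each example:
  -10 -> 10 -> 19 -> -19
  -14 -> 14 -> 23 -> -23
  -25 -> 25 -> 34 -> -34
  -6 -> 6 -> 15 -> -15
  22 -> -22 -> -13 -> 13
  -18 -> 18 -> 27 -> -27
  probe: 44 -> -44 -> -35 -> 35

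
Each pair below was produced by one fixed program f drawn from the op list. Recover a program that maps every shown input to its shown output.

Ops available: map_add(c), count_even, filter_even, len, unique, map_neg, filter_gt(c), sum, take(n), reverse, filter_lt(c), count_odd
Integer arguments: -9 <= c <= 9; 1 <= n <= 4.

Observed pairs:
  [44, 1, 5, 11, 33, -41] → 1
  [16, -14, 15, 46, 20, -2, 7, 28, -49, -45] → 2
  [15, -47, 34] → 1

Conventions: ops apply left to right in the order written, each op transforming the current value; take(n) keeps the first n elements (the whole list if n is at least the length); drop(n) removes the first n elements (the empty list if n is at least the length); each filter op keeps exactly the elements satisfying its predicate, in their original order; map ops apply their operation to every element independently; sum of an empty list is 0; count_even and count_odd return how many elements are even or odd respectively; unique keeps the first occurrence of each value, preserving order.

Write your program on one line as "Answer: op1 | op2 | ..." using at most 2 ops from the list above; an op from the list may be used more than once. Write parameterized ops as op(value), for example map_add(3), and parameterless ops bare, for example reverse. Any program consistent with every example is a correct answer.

filter_lt(-9) | count_odd

Check, running the answer program on each example:
  [44, 1, 5, 11, 33, -41] -> [-41] -> 1
  [16, -14, 15, 46, 20, -2, 7, 28, -49, -45] -> [-14, -49, -45] -> 2
  [15, -47, 34] -> [-47] -> 1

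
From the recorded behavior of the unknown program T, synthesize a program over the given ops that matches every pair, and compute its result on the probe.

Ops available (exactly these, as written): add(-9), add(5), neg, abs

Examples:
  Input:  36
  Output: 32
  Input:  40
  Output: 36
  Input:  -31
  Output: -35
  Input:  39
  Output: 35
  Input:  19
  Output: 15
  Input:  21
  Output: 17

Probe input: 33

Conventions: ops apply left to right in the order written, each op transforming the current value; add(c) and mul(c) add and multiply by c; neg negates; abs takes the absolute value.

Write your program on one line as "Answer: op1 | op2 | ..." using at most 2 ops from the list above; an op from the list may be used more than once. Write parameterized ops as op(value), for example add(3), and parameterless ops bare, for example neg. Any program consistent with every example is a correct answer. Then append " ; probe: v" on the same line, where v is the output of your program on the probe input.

add(-9) | add(5) ; probe: 29

Check, running the answer program on each example:
  36 -> 27 -> 32
  40 -> 31 -> 36
  -31 -> -40 -> -35
  39 -> 30 -> 35
  19 -> 10 -> 15
  21 -> 12 -> 17
  probe: 33 -> 24 -> 29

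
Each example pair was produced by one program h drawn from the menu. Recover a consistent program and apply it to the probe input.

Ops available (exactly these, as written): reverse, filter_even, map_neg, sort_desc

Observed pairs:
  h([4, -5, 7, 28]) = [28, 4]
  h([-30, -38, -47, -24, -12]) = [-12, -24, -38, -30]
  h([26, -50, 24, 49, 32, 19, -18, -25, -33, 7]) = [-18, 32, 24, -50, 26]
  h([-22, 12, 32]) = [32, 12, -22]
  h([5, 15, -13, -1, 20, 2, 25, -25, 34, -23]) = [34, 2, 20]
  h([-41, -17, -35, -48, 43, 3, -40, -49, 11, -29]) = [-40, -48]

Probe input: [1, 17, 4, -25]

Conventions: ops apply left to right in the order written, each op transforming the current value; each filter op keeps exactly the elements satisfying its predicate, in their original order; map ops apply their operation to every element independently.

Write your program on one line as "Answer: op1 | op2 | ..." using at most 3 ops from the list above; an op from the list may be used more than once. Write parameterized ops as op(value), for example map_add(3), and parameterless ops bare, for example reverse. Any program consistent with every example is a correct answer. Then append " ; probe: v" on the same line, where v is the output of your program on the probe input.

filter_even | reverse ; probe: [4]

Check, running the answer program on each example:
  [4, -5, 7, 28] -> [4, 28] -> [28, 4]
  [-30, -38, -47, -24, -12] -> [-30, -38, -24, -12] -> [-12, -24, -38, -30]
  [26, -50, 24, 49, 32, 19, -18, -25, -33, 7] -> [26, -50, 24, 32, -18] -> [-18, 32, 24, -50, 26]
  [-22, 12, 32] -> [-22, 12, 32] -> [32, 12, -22]
  [5, 15, -13, -1, 20, 2, 25, -25, 34, -23] -> [20, 2, 34] -> [34, 2, 20]
  [-41, -17, -35, -48, 43, 3, -40, -49, 11, -29] -> [-48, -40] -> [-40, -48]
  probe: [1, 17, 4, -25] -> [4] -> [4]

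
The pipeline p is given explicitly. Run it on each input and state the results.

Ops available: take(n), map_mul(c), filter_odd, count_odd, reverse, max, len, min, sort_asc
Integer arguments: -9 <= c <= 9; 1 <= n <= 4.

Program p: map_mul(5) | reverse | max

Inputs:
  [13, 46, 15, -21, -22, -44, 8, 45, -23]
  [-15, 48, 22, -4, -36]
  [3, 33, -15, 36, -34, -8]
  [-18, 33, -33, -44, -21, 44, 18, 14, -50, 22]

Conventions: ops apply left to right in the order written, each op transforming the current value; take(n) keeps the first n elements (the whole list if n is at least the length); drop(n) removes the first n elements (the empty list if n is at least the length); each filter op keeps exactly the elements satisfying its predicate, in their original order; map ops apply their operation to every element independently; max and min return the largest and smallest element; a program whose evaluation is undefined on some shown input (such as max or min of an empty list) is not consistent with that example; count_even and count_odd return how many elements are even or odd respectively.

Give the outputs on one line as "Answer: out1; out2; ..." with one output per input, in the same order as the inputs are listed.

230; 240; 180; 220

Execution, op by op:
  [13, 46, 15, -21, -22, -44, 8, 45, -23] -> [65, 230, 75, -105, -110, -220, 40, 225, -115] -> [-115, 225, 40, -220, -110, -105, 75, 230, 65] -> 230
  [-15, 48, 22, -4, -36] -> [-75, 240, 110, -20, -180] -> [-180, -20, 110, 240, -75] -> 240
  [3, 33, -15, 36, -34, -8] -> [15, 165, -75, 180, -170, -40] -> [-40, -170, 180, -75, 165, 15] -> 180
  [-18, 33, -33, -44, -21, 44, 18, 14, -50, 22] -> [-90, 165, -165, -220, -105, 220, 90, 70, -250, 110] -> [110, -250, 70, 90, 220, -105, -220, -165, 165, -90] -> 220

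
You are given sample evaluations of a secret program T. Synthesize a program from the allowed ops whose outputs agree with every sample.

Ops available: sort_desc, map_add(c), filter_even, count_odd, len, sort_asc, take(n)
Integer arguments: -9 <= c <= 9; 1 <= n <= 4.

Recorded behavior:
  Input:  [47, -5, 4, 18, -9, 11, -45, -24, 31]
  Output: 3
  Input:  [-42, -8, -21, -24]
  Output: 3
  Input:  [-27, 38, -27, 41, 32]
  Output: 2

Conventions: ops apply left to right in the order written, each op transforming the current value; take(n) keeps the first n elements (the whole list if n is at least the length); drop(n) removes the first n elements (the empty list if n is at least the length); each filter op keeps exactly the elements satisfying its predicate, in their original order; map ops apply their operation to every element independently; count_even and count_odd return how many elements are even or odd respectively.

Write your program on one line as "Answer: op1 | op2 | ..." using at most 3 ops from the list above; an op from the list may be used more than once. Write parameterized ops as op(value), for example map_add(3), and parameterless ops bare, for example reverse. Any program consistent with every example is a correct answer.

filter_even | sort_desc | len

Check, running the answer program on each example:
  [47, -5, 4, 18, -9, 11, -45, -24, 31] -> [4, 18, -24] -> [18, 4, -24] -> 3
  [-42, -8, -21, -24] -> [-42, -8, -24] -> [-8, -24, -42] -> 3
  [-27, 38, -27, 41, 32] -> [38, 32] -> [38, 32] -> 2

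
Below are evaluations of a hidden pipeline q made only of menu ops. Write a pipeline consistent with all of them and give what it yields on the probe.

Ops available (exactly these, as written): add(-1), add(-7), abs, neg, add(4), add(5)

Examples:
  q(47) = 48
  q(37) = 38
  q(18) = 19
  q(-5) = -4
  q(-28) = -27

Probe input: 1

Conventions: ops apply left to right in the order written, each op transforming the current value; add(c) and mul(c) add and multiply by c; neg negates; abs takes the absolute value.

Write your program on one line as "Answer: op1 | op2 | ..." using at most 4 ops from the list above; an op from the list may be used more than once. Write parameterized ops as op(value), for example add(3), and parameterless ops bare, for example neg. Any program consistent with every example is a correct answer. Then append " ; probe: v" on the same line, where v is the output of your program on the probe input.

neg | add(-1) | neg ; probe: 2

Check, running the answer program on each example:
  47 -> -47 -> -48 -> 48
  37 -> -37 -> -38 -> 38
  18 -> -18 -> -19 -> 19
  -5 -> 5 -> 4 -> -4
  -28 -> 28 -> 27 -> -27
  probe: 1 -> -1 -> -2 -> 2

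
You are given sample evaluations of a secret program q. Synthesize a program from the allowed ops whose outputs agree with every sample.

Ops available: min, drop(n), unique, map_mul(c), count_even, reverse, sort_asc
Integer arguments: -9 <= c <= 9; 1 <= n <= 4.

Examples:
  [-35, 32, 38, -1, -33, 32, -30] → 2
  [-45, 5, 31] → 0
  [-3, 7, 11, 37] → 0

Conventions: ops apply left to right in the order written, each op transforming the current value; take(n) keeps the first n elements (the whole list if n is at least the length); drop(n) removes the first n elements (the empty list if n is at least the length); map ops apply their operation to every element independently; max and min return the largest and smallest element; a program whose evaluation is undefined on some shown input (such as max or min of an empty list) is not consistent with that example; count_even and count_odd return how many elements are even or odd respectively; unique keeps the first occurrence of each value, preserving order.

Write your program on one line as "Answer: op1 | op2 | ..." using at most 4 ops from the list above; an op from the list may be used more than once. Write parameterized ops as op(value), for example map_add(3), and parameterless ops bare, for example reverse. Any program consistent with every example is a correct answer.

drop(3) | map_mul(5) | map_mul(-1) | count_even

Check, running the answer program on each example:
  [-35, 32, 38, -1, -33, 32, -30] -> [-1, -33, 32, -30] -> [-5, -165, 160, -150] -> [5, 165, -160, 150] -> 2
  [-45, 5, 31] -> [] -> [] -> [] -> 0
  [-3, 7, 11, 37] -> [37] -> [185] -> [-185] -> 0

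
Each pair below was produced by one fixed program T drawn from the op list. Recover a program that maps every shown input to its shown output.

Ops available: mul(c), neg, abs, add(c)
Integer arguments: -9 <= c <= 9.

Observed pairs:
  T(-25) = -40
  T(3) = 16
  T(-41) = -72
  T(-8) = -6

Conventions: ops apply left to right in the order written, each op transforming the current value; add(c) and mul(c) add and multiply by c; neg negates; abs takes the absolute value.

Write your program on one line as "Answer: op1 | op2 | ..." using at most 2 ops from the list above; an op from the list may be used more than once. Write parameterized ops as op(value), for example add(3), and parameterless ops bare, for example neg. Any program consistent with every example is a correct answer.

add(5) | mul(2)

Check, running the answer program on each example:
  -25 -> -20 -> -40
  3 -> 8 -> 16
  -41 -> -36 -> -72
  -8 -> -3 -> -6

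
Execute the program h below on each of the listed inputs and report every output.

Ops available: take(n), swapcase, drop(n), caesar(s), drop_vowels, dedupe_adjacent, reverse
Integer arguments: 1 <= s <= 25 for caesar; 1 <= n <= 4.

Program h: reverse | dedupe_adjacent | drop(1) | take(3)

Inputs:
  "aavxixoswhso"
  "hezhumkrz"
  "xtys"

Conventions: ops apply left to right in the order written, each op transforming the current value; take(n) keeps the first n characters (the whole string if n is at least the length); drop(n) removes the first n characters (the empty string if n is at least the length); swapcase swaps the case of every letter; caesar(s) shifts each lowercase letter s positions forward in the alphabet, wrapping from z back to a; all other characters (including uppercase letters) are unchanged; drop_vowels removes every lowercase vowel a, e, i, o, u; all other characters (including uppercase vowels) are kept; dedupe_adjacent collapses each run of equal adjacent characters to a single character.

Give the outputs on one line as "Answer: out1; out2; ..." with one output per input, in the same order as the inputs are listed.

"shw"; "rkm"; "ytx"

Execution, op by op:
  "aavxixoswhso" -> "oshwsoxixvaa" -> "oshwsoxixva" -> "shwsoxixva" -> "shw"
  "hezhumkrz" -> "zrkmuhzeh" -> "zrkmuhzeh" -> "rkmuhzeh" -> "rkm"
  "xtys" -> "sytx" -> "sytx" -> "ytx" -> "ytx"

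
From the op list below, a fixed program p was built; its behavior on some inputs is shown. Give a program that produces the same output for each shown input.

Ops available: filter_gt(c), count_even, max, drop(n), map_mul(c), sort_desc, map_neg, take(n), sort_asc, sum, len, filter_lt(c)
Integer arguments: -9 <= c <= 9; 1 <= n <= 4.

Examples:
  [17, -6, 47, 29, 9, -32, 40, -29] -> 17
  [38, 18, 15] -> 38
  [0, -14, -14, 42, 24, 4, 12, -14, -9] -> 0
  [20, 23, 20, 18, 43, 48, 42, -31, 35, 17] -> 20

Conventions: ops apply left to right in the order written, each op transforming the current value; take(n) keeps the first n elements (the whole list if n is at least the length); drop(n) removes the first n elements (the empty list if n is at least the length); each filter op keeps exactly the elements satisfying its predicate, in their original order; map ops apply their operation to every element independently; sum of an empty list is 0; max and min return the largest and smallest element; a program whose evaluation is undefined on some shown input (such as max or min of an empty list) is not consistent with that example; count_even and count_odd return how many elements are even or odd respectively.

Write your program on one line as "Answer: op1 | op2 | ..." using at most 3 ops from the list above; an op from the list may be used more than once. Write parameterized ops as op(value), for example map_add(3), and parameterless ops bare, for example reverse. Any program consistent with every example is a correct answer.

take(1) | max

Check, running the answer program on each example:
  [17, -6, 47, 29, 9, -32, 40, -29] -> [17] -> 17
  [38, 18, 15] -> [38] -> 38
  [0, -14, -14, 42, 24, 4, 12, -14, -9] -> [0] -> 0
  [20, 23, 20, 18, 43, 48, 42, -31, 35, 17] -> [20] -> 20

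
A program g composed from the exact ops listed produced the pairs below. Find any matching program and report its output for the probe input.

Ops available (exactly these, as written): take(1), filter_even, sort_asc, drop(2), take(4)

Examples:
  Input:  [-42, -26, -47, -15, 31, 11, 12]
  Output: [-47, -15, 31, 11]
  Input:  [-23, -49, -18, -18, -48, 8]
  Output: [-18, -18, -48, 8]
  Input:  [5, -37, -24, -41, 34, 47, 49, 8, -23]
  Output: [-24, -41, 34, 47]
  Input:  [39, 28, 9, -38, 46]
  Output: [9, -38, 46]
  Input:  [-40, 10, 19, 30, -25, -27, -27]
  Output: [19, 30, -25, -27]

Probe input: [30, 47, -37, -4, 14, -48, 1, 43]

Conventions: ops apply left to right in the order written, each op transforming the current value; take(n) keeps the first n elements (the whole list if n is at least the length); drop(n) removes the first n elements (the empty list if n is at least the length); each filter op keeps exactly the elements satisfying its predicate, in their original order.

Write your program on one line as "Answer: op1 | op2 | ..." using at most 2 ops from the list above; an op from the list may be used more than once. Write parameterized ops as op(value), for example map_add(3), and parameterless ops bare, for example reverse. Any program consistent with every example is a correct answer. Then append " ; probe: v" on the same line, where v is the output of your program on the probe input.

drop(2) | take(4) ; probe: [-37, -4, 14, -48]

Check, running the answer program on each example:
  [-42, -26, -47, -15, 31, 11, 12] -> [-47, -15, 31, 11, 12] -> [-47, -15, 31, 11]
  [-23, -49, -18, -18, -48, 8] -> [-18, -18, -48, 8] -> [-18, -18, -48, 8]
  [5, -37, -24, -41, 34, 47, 49, 8, -23] -> [-24, -41, 34, 47, 49, 8, -23] -> [-24, -41, 34, 47]
  [39, 28, 9, -38, 46] -> [9, -38, 46] -> [9, -38, 46]
  [-40, 10, 19, 30, -25, -27, -27] -> [19, 30, -25, -27, -27] -> [19, 30, -25, -27]
  probe: [30, 47, -37, -4, 14, -48, 1, 43] -> [-37, -4, 14, -48, 1, 43] -> [-37, -4, 14, -48]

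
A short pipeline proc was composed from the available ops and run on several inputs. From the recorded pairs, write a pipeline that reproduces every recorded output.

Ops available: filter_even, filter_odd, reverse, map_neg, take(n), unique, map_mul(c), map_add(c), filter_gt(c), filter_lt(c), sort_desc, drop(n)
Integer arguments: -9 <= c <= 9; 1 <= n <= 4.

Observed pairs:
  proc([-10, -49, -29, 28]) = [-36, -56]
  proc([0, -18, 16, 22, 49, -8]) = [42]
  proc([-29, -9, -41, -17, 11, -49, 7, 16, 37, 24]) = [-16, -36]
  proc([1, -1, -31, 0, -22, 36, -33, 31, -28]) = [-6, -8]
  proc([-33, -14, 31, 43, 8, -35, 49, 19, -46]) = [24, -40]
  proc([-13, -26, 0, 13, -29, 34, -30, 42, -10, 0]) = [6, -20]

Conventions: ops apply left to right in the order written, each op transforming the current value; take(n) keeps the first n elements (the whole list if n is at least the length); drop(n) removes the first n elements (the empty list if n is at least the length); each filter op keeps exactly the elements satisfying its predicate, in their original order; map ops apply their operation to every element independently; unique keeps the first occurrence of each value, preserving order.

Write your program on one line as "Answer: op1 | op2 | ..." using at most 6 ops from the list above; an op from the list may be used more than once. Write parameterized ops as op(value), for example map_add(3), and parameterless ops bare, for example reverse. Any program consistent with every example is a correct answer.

filter_odd | take(2) | reverse | sort_desc | map_add(-7)

Check, running the answer program on each example:
  [-10, -49, -29, 28] -> [-49, -29] -> [-49, -29] -> [-29, -49] -> [-29, -49] -> [-36, -56]
  [0, -18, 16, 22, 49, -8] -> [49] -> [49] -> [49] -> [49] -> [42]
  [-29, -9, -41, -17, 11, -49, 7, 16, 37, 24] -> [-29, -9, -41, -17, 11, -49, 7, 37] -> [-29, -9] -> [-9, -29] -> [-9, -29] -> [-16, -36]
  [1, -1, -31, 0, -22, 36, -33, 31, -28] -> [1, -1, -31, -33, 31] -> [1, -1] -> [-1, 1] -> [1, -1] -> [-6, -8]
  [-33, -14, 31, 43, 8, -35, 49, 19, -46] -> [-33, 31, 43, -35, 49, 19] -> [-33, 31] -> [31, -33] -> [31, -33] -> [24, -40]
  [-13, -26, 0, 13, -29, 34, -30, 42, -10, 0] -> [-13, 13, -29] -> [-13, 13] -> [13, -13] -> [13, -13] -> [6, -20]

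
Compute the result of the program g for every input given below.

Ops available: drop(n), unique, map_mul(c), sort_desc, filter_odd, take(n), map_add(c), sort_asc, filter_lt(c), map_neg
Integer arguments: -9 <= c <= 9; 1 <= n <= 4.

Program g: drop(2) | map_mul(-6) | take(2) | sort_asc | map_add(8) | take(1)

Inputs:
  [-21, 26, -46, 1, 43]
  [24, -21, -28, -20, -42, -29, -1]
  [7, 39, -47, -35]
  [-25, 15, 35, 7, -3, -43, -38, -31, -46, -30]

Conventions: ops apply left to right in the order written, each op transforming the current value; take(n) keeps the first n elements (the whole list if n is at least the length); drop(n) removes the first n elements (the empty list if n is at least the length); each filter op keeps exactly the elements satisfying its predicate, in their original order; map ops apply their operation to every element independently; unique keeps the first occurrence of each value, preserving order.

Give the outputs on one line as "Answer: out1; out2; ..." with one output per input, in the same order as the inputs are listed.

Execution, op by op:
  [-21, 26, -46, 1, 43] -> [-46, 1, 43] -> [276, -6, -258] -> [276, -6] -> [-6, 276] -> [2, 284] -> [2]
  [24, -21, -28, -20, -42, -29, -1] -> [-28, -20, -42, -29, -1] -> [168, 120, 252, 174, 6] -> [168, 120] -> [120, 168] -> [128, 176] -> [128]
  [7, 39, -47, -35] -> [-47, -35] -> [282, 210] -> [282, 210] -> [210, 282] -> [218, 290] -> [218]
  [-25, 15, 35, 7, -3, -43, -38, -31, -46, -30] -> [35, 7, -3, -43, -38, -31, -46, -30] -> [-210, -42, 18, 258, 228, 186, 276, 180] -> [-210, -42] -> [-210, -42] -> [-202, -34] -> [-202]

[2]; [128]; [218]; [-202]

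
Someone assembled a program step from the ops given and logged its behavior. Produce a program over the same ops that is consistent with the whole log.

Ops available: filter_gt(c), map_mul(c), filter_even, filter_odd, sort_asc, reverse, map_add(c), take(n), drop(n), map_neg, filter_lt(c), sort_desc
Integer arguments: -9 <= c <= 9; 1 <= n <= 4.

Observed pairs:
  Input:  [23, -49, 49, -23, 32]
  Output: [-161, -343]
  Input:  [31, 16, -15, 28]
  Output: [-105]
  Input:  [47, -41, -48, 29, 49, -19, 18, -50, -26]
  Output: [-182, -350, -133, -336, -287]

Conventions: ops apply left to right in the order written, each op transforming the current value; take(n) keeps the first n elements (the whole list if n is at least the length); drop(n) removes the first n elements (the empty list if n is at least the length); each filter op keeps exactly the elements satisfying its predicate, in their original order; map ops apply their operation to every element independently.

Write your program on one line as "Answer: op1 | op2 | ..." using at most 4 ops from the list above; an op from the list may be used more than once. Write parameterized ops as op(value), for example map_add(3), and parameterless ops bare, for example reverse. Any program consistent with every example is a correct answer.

reverse | filter_lt(-6) | map_mul(7)

Check, running the answer program on each example:
  [23, -49, 49, -23, 32] -> [32, -23, 49, -49, 23] -> [-23, -49] -> [-161, -343]
  [31, 16, -15, 28] -> [28, -15, 16, 31] -> [-15] -> [-105]
  [47, -41, -48, 29, 49, -19, 18, -50, -26] -> [-26, -50, 18, -19, 49, 29, -48, -41, 47] -> [-26, -50, -19, -48, -41] -> [-182, -350, -133, -336, -287]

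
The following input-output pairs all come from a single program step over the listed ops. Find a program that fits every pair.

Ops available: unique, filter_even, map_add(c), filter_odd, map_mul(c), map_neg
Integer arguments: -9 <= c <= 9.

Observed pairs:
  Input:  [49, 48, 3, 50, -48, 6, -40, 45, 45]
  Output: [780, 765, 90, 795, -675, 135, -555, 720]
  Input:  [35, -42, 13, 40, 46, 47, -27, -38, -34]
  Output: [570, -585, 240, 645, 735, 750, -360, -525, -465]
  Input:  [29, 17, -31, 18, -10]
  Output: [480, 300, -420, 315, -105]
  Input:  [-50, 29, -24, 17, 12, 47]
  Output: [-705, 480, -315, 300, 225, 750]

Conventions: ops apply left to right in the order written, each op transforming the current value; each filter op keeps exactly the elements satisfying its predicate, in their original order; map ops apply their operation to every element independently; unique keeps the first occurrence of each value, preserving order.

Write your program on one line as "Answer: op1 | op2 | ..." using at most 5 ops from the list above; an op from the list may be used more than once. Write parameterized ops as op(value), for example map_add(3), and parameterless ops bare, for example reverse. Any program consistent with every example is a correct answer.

map_add(3) | map_mul(-3) | map_mul(-5) | unique

Check, running the answer program on each example:
  [49, 48, 3, 50, -48, 6, -40, 45, 45] -> [52, 51, 6, 53, -45, 9, -37, 48, 48] -> [-156, -153, -18, -159, 135, -27, 111, -144, -144] -> [780, 765, 90, 795, -675, 135, -555, 720, 720] -> [780, 765, 90, 795, -675, 135, -555, 720]
  [35, -42, 13, 40, 46, 47, -27, -38, -34] -> [38, -39, 16, 43, 49, 50, -24, -35, -31] -> [-114, 117, -48, -129, -147, -150, 72, 105, 93] -> [570, -585, 240, 645, 735, 750, -360, -525, -465] -> [570, -585, 240, 645, 735, 750, -360, -525, -465]
  [29, 17, -31, 18, -10] -> [32, 20, -28, 21, -7] -> [-96, -60, 84, -63, 21] -> [480, 300, -420, 315, -105] -> [480, 300, -420, 315, -105]
  [-50, 29, -24, 17, 12, 47] -> [-47, 32, -21, 20, 15, 50] -> [141, -96, 63, -60, -45, -150] -> [-705, 480, -315, 300, 225, 750] -> [-705, 480, -315, 300, 225, 750]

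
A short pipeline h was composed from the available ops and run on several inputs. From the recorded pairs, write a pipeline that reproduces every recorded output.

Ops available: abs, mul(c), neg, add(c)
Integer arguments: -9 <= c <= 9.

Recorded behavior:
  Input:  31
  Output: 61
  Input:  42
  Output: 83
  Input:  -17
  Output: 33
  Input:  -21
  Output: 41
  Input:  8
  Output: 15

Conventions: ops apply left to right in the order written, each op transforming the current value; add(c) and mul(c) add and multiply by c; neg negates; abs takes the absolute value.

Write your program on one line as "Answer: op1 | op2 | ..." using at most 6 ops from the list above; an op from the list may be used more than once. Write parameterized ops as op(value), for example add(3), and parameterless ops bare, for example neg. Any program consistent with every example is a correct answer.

mul(-2) | abs | neg | add(6) | neg | add(5)

Check, running the answer program on each example:
  31 -> -62 -> 62 -> -62 -> -56 -> 56 -> 61
  42 -> -84 -> 84 -> -84 -> -78 -> 78 -> 83
  -17 -> 34 -> 34 -> -34 -> -28 -> 28 -> 33
  -21 -> 42 -> 42 -> -42 -> -36 -> 36 -> 41
  8 -> -16 -> 16 -> -16 -> -10 -> 10 -> 15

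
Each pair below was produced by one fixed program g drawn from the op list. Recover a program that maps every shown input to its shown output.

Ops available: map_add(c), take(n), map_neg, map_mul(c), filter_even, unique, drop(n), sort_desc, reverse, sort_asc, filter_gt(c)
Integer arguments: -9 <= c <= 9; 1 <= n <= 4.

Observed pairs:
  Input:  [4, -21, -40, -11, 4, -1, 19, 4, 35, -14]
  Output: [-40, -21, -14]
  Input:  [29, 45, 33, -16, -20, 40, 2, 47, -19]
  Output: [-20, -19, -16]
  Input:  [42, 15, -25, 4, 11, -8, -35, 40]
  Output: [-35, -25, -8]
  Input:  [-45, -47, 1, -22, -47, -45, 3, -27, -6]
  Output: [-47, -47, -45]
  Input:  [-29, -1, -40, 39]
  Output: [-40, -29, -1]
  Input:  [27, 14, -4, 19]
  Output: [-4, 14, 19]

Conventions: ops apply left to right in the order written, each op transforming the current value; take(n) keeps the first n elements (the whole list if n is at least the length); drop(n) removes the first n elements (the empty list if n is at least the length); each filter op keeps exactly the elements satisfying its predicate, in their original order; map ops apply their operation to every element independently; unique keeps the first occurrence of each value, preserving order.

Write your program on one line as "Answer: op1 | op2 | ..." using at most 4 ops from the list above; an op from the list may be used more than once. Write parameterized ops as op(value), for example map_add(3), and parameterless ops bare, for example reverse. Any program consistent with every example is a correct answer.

sort_desc | sort_asc | take(3)

Check, running the answer program on each example:
  [4, -21, -40, -11, 4, -1, 19, 4, 35, -14] -> [35, 19, 4, 4, 4, -1, -11, -14, -21, -40] -> [-40, -21, -14, -11, -1, 4, 4, 4, 19, 35] -> [-40, -21, -14]
  [29, 45, 33, -16, -20, 40, 2, 47, -19] -> [47, 45, 40, 33, 29, 2, -16, -19, -20] -> [-20, -19, -16, 2, 29, 33, 40, 45, 47] -> [-20, -19, -16]
  [42, 15, -25, 4, 11, -8, -35, 40] -> [42, 40, 15, 11, 4, -8, -25, -35] -> [-35, -25, -8, 4, 11, 15, 40, 42] -> [-35, -25, -8]
  [-45, -47, 1, -22, -47, -45, 3, -27, -6] -> [3, 1, -6, -22, -27, -45, -45, -47, -47] -> [-47, -47, -45, -45, -27, -22, -6, 1, 3] -> [-47, -47, -45]
  [-29, -1, -40, 39] -> [39, -1, -29, -40] -> [-40, -29, -1, 39] -> [-40, -29, -1]
  [27, 14, -4, 19] -> [27, 19, 14, -4] -> [-4, 14, 19, 27] -> [-4, 14, 19]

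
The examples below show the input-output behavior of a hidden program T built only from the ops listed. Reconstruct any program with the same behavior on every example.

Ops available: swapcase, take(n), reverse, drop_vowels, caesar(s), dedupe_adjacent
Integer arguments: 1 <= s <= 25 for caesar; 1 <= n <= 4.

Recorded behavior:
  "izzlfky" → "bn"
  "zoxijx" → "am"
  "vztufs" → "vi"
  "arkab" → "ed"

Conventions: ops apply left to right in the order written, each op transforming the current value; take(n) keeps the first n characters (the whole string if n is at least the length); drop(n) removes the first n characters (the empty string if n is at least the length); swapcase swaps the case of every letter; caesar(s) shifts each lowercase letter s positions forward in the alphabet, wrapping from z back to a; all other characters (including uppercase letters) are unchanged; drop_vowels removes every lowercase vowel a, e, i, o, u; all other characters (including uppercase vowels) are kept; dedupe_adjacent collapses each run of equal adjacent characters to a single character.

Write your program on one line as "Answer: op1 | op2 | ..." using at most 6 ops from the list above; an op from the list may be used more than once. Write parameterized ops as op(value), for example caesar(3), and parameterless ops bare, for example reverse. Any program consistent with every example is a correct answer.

reverse | caesar(3) | swapcase | take(2) | swapcase

Check, running the answer program on each example:
  "izzlfky" -> "ykflzzi" -> "bnioccl" -> "BNIOCCL" -> "BN" -> "bn"
  "zoxijx" -> "xjixoz" -> "amlarc" -> "AMLARC" -> "AM" -> "am"
  "vztufs" -> "sfutzv" -> "vixwcy" -> "VIXWCY" -> "VI" -> "vi"
  "arkab" -> "bakra" -> "ednud" -> "EDNUD" -> "ED" -> "ed"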